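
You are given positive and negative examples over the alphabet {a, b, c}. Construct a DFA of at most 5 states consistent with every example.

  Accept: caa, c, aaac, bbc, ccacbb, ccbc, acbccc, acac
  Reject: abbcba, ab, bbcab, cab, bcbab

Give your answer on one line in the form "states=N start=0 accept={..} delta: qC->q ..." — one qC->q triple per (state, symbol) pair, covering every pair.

Fold the examples into a partial DFA from state 0: repeatedly fix the first undefined (state, symbol) met by the shortest-then-alphabetical prefix, trying targets in increasing order and rejecting any under which an Accept and a Reject string meet in one state with the same remainder; add a state when all current targets are rejected. Accepting states are where Accept strings end.
a: 0a undefined. 0a->0: ok.
b: 0b undefined. 0b->0: ok.
c: 0c undefined. 0c->0: no, caa/abbcba meet in 0. Open state 1: 0c->1.
ca: 1a undefined. 1a->0: no, caa/ab meet in 0. 1a->1: ok.
cc: 1c undefined. 1c->0: no, acac/ab meet in 0. 1c->1: ok.
acb: 1b undefined. 1b->0: no, ccacbb/abbcba meet in 0. 1b->1: no, caa/abbcba meet in 1. Open state 2: 1b->2.
acbc: 2c undefined. 2c->0: no, ccbc/ab meet in 0. 2c->1: ok.
bcba: 2a undefined. 2a->0: ok.
ccacbb: 2b undefined. 2b->0: no, ccacbb/abbcba meet in 0. 2b->1: ok.
All examples now run through 3 states with every (state, symbol) defined. Accept strings end in {1}, Reject strings end in {0,2}; accept={1}.

states=3 start=0 accept={1} delta: 0a->0 0b->0 0c->1 1a->1 1b->2 1c->1 2a->0 2b->1 2c->1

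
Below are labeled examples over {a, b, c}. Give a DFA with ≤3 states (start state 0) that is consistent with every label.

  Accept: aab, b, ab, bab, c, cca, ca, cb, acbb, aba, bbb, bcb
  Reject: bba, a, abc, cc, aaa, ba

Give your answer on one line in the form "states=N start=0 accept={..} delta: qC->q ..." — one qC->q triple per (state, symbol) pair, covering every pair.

states=3 start=0 accept={0,2} delta: 0a->1 0b->0 0c->2 1a->0 1b->2 1c->0 2a->0 2b->0 2c->1

State merging on the prefix tree: take the shortest (then alphabetical) example prefix whose next move is undefined and point that move at state 0, else 1, else 2, ...; a target is out if some Accept/Reject pair would then sit in one state with the same input left (inseparable). If every existing state is out, open a new one.
a: 0a undefined. 0a->0: no, aba/ba meet in 0 with "ba" left. Open state 1: 0a->1.
b: 0b undefined. 0b->0: ok.
c: 0c undefined. 0c->0: no, b/cc meet in 0. 0c->1: no, c/bba meet in 1. Open state 2: 0c->2.
aa: 1a undefined. 1a->0: ok.
ab: 1b undefined. 1b->0: no, c/abc meet in 2. 1b->1: no, ab/bba meet in 1. 1b->2: ok.
ac: 1c undefined. 1c->0: ok.
ca: 2a undefined. 2a->0: ok.
cb: 2b undefined. 2b->0: ok.
cc: 2c undefined. 2c->0: no, aab/abc meet in 0. 2c->1: ok.
All examples now run through 3 states with every (state, symbol) defined. Accept strings end in {0,2}, Reject strings end in {1}; accept={0,2}.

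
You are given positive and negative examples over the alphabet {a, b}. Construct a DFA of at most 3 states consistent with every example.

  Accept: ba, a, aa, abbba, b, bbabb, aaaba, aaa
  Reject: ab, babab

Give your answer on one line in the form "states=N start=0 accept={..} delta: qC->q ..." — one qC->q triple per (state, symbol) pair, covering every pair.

Fold the examples into a partial DFA from state 0: repeatedly fix the first undefined (state, symbol) met by the shortest-then-alphabetical prefix, trying targets in increasing order and rejecting any under which an Accept and a Reject string meet in one state with the same remainder; add a state when all current targets are rejected. Accepting states are where Accept strings end.
a: 0a undefined. 0a->0: no, b/ab meet in 0 with "b" left. Open state 1: 0a->1.
b: 0b undefined. 0b->0: ok.
aa: 1a undefined. 1a->0: ok.
ab: 1b undefined. 1b->0: no, aa/ab meet in 0. 1b->1: no, ba/ab meet in 1. Open state 2: 1b->2.
abb: 2b undefined. 2b->0: ok.
baba: 2a undefined. 2a->0: no, aa/babab meet in 0. 2a->1: ok.
All examples now run through 3 states with every (state, symbol) defined. Accept strings end in {0,1}, Reject strings end in {2}; accept={0,1}.

states=3 start=0 accept={0,1} delta: 0a->1 0b->0 1a->0 1b->2 2a->1 2b->0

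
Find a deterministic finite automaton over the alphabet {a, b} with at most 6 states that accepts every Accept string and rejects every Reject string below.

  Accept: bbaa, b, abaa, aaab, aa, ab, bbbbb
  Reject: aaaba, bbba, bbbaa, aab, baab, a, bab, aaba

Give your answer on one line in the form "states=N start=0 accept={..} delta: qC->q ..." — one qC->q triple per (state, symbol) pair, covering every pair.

states=6 start=0 accept={0,2,3} delta: 0a->1 0b->2 1a->3 1b->0 2a->2 2b->4 3a->1 3b->4 4a->1 4b->5 5a->4 5b->0

Fold the examples into a partial DFA from state 0: repeatedly fix the first undefined (state, symbol) met by the shortest-then-alphabetical prefix, trying targets in increasing order and rejecting any under which an Accept and a Reject string meet in one state with the same remainder; add a state when all current targets are rejected. Accepting states are where Accept strings end.
a: 0a undefined. 0a->0: no, b/aab meet in 0 with "b" left. Open state 1: 0a->1.
b: 0b undefined. 0b->0: no, bbaa/bbbaa meet in 1 with "a" left. 0b->1: no, b/a meet in 1. Open state 2: 0b->2.
aa: 1a undefined. 1a->0: no, b/aab meet in 2. 1a->1: no, aaab/aab meet in 1 with "b" left. 1a->2: no, aaab/bab meet in 2 with "ab" left. Open state 3: 1a->3.
ab: 1b undefined. 1b->0: ok.
ba: 2a undefined. 2a->0: no, b/bab meet in 2. 2a->1: no, ab/bab meet in 0. 2a->2: ok.
bb: 2b undefined. 2b->0: no, b/bbba meet in 2. 2b->1: no, abaa/bbbaa meet in 3. 2b->2: no, bbaa/bbba meet in 2. 2b->3: no, abaa/baab meet in 3. Open state 4: 2b->4.
aaa: 3a undefined. 3a->0: no, b/aaaba meet in 2. 3a->1: ok.
aab: 3b undefined. 3b->0: no, aaab/aab meet in 0. 3b->1: no, abaa/aaba meet in 3. 3b->2: no, b/aab meet in 2. 3b->3: no, abaa/aab meet in 3. 3b->4: ok.
bba: 4a undefined. 4a->0: no, bbaa/aaaba meet in 1. 4a->1: ok.
bbb: 4b undefined. 4b->0: no, bbaa/bbbaa meet in 3. 4b->1: no, bbaa/bbba meet in 3. 4b->2: no, b/bbba meet in 2. 4b->3: no, bbaa/bbbaa meet in 3. 4b->4: no, bbaa/bbbaa meet in 3. Open state 5: 4b->5.
bbba: 5a undefined. 5a->0: no, aaab/bbba meet in 0. 5a->1: no, bbaa/bbbaa meet in 3. 5a->2: no, b/bbba meet in 2. 5a->3: no, bbaa/bbba meet in 3. 5a->4: ok.
bbbb: 5b undefined. 5b->0: ok.
All examples now run through 6 states with every (state, symbol) defined. Accept strings end in {0,2,3}, Reject strings end in {1,4}; accept={0,2,3}.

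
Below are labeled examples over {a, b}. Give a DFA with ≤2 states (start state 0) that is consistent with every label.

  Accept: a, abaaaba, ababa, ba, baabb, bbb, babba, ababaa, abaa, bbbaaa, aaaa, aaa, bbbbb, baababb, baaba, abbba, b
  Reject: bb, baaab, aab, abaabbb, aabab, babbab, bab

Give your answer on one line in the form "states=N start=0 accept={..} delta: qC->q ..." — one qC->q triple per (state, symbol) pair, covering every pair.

states=2 start=0 accept={1} delta: 0a->1 0b->1 1a->1 1b->0

State merging on the prefix tree: take the shortest (then alphabetical) example prefix whose next move is undefined and point that move at state 0, else 1, else 2, ...; a target is out if some Accept/Reject pair would then sit in one state with the same input left (inseparable). If every existing state is out, open a new one.
a: 0a undefined. 0a->0: no, b/aab meet in 0 with "b" left. Open state 1: 0a->1.
b: 0b undefined. 0b->0: no, bbb/bb meet in 0. 0b->1: ok.
aa: 1a undefined. 1a->0: no, a/baaab meet in 1. 1a->1: ok.
ab: 1b undefined. 1b->0: ok.
All examples now run through 2 states with every (state, symbol) defined. Accept strings end in {1}, Reject strings end in {0}; accept={1}.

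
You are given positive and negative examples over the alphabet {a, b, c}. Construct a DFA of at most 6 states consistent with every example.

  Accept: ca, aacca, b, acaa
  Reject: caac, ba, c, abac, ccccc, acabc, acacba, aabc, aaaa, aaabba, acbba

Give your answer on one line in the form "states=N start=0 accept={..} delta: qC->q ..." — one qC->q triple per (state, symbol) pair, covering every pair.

Grow the machine one transition at a time. Run the examples from 0; the earliest place one falls off (shortest prefix, ties alphabetical) gets sent to the lowest-numbered state that keeps every Accept/Reject pair distinguishable — a pair clashes when both reach the same state with identical unread suffix — and to a fresh state only if none does.
a: 0a undefined. 0a->0: ok.
b: 0b undefined. 0b->0: no, b/ba meet in 0. Open state 1: 0b->1.
c: 0c undefined. 0c->0: no, ca/caac meet in 0. 0c->1: no, ca/ba meet in 1 with "a" left. Open state 2: 0c->2.
ba: 1a undefined. 1a->0: ok.
ca: 2a undefined. 2a->0: no, ca/ba meet in 0. 2a->1: no, acaa/ba meet in 0. 2a->2: no, ca/c meet in 2. Open state 3: 2a->3.
cc: 2c undefined. 2c->0: no, aacca/ba meet in 0. 2c->1: no, aacca/ba meet in 0. 2c->2: ok.
acb: 2b undefined. 2b->0: ok.
caa: 3a undefined. 3a->0: no, acaa/ba meet in 0. 3a->1: ok.
aabc: 1c undefined. 1c->0: ok.
acab: 3b undefined. 3b->0: ok.
acac: 3c undefined. 3c->0: ok.
aaabb: 1b undefined. 1b->0: ok.
All examples now run through 4 states with every (state, symbol) defined. Accept strings end in {1,3}, Reject strings end in {0,2}; accept={1,3}.

states=4 start=0 accept={1,3} delta: 0a->0 0b->1 0c->2 1a->0 1b->0 1c->0 2a->3 2b->0 2c->2 3a->1 3b->0 3c->0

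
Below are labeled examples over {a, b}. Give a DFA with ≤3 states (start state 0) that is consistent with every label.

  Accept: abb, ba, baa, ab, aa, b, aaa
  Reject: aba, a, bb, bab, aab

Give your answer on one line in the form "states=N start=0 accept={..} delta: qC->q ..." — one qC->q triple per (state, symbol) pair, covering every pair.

Grow the machine one transition at a time. Run the examples from 0; the earliest place one falls off (shortest prefix, ties alphabetical) gets sent to the lowest-numbered state that keeps every Accept/Reject pair distinguishable — a pair clashes when both reach the same state with identical unread suffix — and to a fresh state only if none does.
a: 0a undefined. 0a->0: no, abb/bb meet in 0 with "bb" left. Open state 1: 0a->1.
b: 0b undefined. 0b->0: no, ba/a meet in 1. 0b->1: no, ab/bb meet in 1 with "b" left. Open state 2: 0b->2.
aa: 1a undefined. 1a->0: no, b/aab meet in 2. 1a->1: no, ab/aab meet in 1 with "b" left. 1a->2: ok.
ab: 1b undefined. 1b->0: ok.
ba: 2a undefined. 2a->0: no, abb/bab meet in 2. 2a->1: no, ba/aba meet in 1. 2a->2: ok.
bb: 2b undefined. 2b->0: no, ab/bb meet in 0. 2b->1: ok.
All examples now run through 3 states with every (state, symbol) defined. Accept strings end in {0,2}, Reject strings end in {1}; accept={0,2}.

states=3 start=0 accept={0,2} delta: 0a->1 0b->2 1a->2 1b->0 2a->2 2b->1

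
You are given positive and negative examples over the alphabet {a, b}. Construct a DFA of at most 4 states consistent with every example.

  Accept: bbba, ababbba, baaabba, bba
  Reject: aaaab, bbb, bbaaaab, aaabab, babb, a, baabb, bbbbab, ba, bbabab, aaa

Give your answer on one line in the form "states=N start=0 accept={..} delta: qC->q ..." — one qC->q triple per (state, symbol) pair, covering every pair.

states=4 start=0 accept={3} delta: 0a->0 0b->1 1a->0 1b->2 2a->3 2b->2 3a->0 3b->0

State merging on the prefix tree: take the shortest (then alphabetical) example prefix whose next move is undefined and point that move at state 0, else 1, else 2, ...; a target is out if some Accept/Reject pair would then sit in one state with the same input left (inseparable). If every existing state is out, open a new one.
a: 0a undefined. 0a->0: ok.
b: 0b undefined. 0b->0: no, bbba/aaaab meet in 0. Open state 1: 0b->1.
ba: 1a undefined. 1a->0: ok.
bb: 1b undefined. 1b->0: no, bbba/babb meet in 0. 1b->1: no, bbba/a meet in 0. Open state 2: 1b->2.
bba: 2a undefined. 2a->0: no, baaabba/a meet in 0. 2a->1: no, baaabba/aaaab meet in 1. 2a->2: no, baaabba/babb meet in 2. Open state 3: 2a->3.
bbb: 2b undefined. 2b->0: no, bbba/bbb meet in 0. 2b->1: no, bbba/a meet in 0. 2b->2: ok.
bbaa: 3a undefined. 3a->0: ok.
bbab: 3b undefined. 3b->0: ok.
All examples now run through 4 states with every (state, symbol) defined. Accept strings end in {3}, Reject strings end in {0,1,2}; accept={3}.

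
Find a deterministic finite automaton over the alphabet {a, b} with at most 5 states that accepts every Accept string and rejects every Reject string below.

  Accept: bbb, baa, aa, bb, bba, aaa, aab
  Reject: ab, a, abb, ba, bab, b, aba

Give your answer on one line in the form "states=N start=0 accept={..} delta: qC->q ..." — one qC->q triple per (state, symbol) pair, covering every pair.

states=4 start=0 accept={3} delta: 0a->1 0b->2 1a->3 1b->0 2a->1 2b->3 3a->3 3b->3

Fold the examples into a partial DFA from state 0: repeatedly fix the first undefined (state, symbol) met by the shortest-then-alphabetical prefix, trying targets in increasing order and rejecting any under which an Accept and a Reject string meet in one state with the same remainder; add a state when all current targets are rejected. Accepting states are where Accept strings end.
a: 0a undefined. 0a->0: no, aa/a meet in 0. Open state 1: 0a->1.
b: 0b undefined. 0b->0: no, bbb/b meet in 0. 0b->1: no, bbb/abb meet in 1 with "bb" left. Open state 2: 0b->2.
aa: 1a undefined. 1a->0: no, aaa/a meet in 1. 1a->1: no, aa/a meet in 1. 1a->2: no, aa/b meet in 2. Open state 3: 1a->3.
ab: 1b undefined. 1b->0: ok.
ba: 2a undefined. 2a->0: no, baa/a meet in 1. 2a->1: ok.
bb: 2b undefined. 2b->0: no, bbb/abb meet in 2. 2b->1: no, bbb/ab meet in 0. 2b->2: no, bbb/abb meet in 2. 2b->3: ok.
aaa: 3a undefined. 3a->0: no, bba/ab meet in 0. 3a->1: no, bba/a meet in 1. 3a->2: no, bba/abb meet in 2. 3a->3: ok.
aab: 3b undefined. 3b->0: no, bbb/ab meet in 0. 3b->1: no, bbb/a meet in 1. 3b->2: no, bbb/abb meet in 2. 3b->3: ok.
All examples now run through 4 states with every (state, symbol) defined. Accept strings end in {3}, Reject strings end in {0,1,2}; accept={3}.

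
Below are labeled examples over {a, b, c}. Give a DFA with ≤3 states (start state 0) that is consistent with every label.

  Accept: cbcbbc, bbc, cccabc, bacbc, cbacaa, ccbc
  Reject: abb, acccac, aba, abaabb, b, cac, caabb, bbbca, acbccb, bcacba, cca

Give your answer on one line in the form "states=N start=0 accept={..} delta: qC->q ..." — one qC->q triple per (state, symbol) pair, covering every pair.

Grow the machine one transition at a time. Run the examples from 0; the earliest place one falls off (shortest prefix, ties alphabetical) gets sent to the lowest-numbered state that keeps every Accept/Reject pair distinguishable — a pair clashes when both reach the same state with identical unread suffix — and to a fresh state only if none does.
a: 0a undefined. 0a->0: ok.
b: 0b undefined. 0b->0: ok.
c: 0c undefined. 0c->0: no, cbcbbc/abb meet in 0. Open state 1: 0c->1.
ca: 1a undefined. 1a->0: no, bbc/cac meet in 1. 1a->1: no, bbc/bbbca meet in 1. Open state 2: 1a->2.
cb: 1b undefined. 1b->0: ok.
cc: 1c undefined. 1c->0: ok.
caa: 2a undefined. 2a->0: no, cbacaa/abb meet in 0. 2a->1: ok.
cac: 2c undefined. 2c->0: ok.
cccab: 2b undefined. 2b->0: ok.
All examples now run through 3 states with every (state, symbol) defined. Accept strings end in {1}, Reject strings end in {0,2}; accept={1}.

states=3 start=0 accept={1} delta: 0a->0 0b->0 0c->1 1a->2 1b->0 1c->0 2a->1 2b->0 2c->0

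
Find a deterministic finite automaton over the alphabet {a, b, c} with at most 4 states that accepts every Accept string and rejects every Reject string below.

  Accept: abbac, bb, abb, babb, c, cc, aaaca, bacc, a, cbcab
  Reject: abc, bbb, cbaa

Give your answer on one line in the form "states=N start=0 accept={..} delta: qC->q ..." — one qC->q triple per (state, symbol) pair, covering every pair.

states=3 start=0 accept={0,2} delta: 0a->0 0b->1 0c->0 1a->2 1b->0 1c->1 2a->1 2b->2 2c->0

State merging on the prefix tree: take the shortest (then alphabetical) example prefix whose next move is undefined and point that move at state 0, else 1, else 2, ...; a target is out if some Accept/Reject pair would then sit in one state with the same input left (inseparable). If every existing state is out, open a new one.
a: 0a undefined. 0a->0: ok.
b: 0b undefined. 0b->0: no, abbac/abc meet in 0 with "c" left. Open state 1: 0b->1.
c: 0c undefined. 0c->0: ok.
ba: 1a undefined. 1a->0: no, c/cbaa meet in 0. 1a->1: no, babb/bbb meet in 1 with "bb" left. Open state 2: 1a->2.
bb: 1b undefined. 1b->0: ok.
abc: 1c undefined. 1c->0: no, abbac/abc meet in 0. 1c->1: ok.
bab: 2b undefined. 2b->0: no, babb/abc meet in 1. 2b->1: no, cbcab/abc meet in 1. 2b->2: ok.
bac: 2c undefined. 2c->0: ok.
cbaa: 2a undefined. 2a->0: no, abbac/cbaa meet in 0. 2a->1: ok.
All examples now run through 3 states with every (state, symbol) defined. Accept strings end in {0,2}, Reject strings end in {1}; accept={0,2}.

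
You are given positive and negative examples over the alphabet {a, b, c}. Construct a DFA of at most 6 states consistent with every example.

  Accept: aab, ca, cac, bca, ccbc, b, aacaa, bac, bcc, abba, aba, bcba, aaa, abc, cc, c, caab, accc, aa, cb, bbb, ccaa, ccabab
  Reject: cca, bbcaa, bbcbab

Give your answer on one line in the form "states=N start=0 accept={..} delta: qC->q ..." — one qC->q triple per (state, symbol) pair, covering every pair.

Fold the examples into a partial DFA from state 0: repeatedly fix the first undefined (state, symbol) met by the shortest-then-alphabetical prefix, trying targets in increasing order and rejecting any under which an Accept and a Reject string meet in one state with the same remainder; add a state when all current targets are rejected. Accepting states are where Accept strings end.
a: 0a undefined. 0a->0: ok.
b: 0b undefined. 0b->0: no, aacaa/bbcaa meet in 0 with "caa" left. Open state 1: 0b->1.
c: 0c undefined. 0c->0: no, ca/cca meet in 0. 0c->1: no, bca/cca meet in 1 with "ca" left. Open state 2: 0c->2.
ba: 1a undefined. 1a->0: ok.
bb: 1b undefined. 1b->0: no, aacaa/bbcaa meet in 2 with "aa" left. 1b->1: ok.
bc: 1c undefined. 1c->0: no, aab/bbcbab meet in 1. 1c->1: no, aab/bbcbab meet in 1. 1c->2: no, aacaa/bbcaa meet in 2 with "aa" left. Open state 3: 1c->3.
ca: 2a undefined. 2a->0: ok.
cb: 2b undefined. 2b->0: ok.
cc: 2c undefined. 2c->0: no, ca/cca meet in 0. 2c->1: no, ca/cca meet in 0. 2c->2: no, ca/cca meet in 0. 2c->3: no, bca/cca meet in 3 with "a" left. Open state 4: 2c->4.
bca: 3a undefined. 3a->0: no, ca/bbcaa meet in 0. 3a->1: no, ca/bbcaa meet in 0. 3a->2: no, ca/bbcaa meet in 0. 3a->3: no, bca/bbcaa meet in 3. 3a->4: ok.
bcb: 3b undefined. 3b->0: no, aab/bbcbab meet in 1. 3b->1: no, aab/bbcbab meet in 1. 3b->2: no, aab/bbcbab meet in 1. 3b->3: ok.
bcc: 3c undefined. 3c->0: ok.
cca: 4a undefined. 4a->0: no, ca/cca meet in 0. 4a->1: no, aab/cca meet in 1. 4a->2: no, cac/cca meet in 2. 4a->3: no, abc/cca meet in 3. 4a->4: no, bca/cca meet in 4. Open state 5: 4a->5.
ccb: 4b undefined. 4b->0: no, ca/bbcbab meet in 0. 4b->1: no, aab/bbcbab meet in 1. 4b->2: no, cac/bbcbab meet in 2. 4b->3: no, abc/bbcbab meet in 3. 4b->4: no, bca/bbcbab meet in 4. 4b->5: ok.
accc: 4c undefined. 4c->0: ok.
ccaa: 5a undefined. 5a->0: ok.
ccab: 5b undefined. 5b->0: ok.
ccbc: 5c undefined. 5c->0: ok.
All examples now run through 6 states with every (state, symbol) defined. Accept strings end in {0,1,2,3,4}, Reject strings end in {5}; accept={0,1,2,3,4}.

states=6 start=0 accept={0,1,2,3,4} delta: 0a->0 0b->1 0c->2 1a->0 1b->1 1c->3 2a->0 2b->0 2c->4 3a->4 3b->3 3c->0 4a->5 4b->5 4c->0 5a->0 5b->0 5c->0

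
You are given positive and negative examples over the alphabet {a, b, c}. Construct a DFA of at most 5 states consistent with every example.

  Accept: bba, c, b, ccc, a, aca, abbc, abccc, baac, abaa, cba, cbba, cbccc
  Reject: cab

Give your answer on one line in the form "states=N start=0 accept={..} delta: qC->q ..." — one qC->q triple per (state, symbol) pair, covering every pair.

State merging on the prefix tree: take the shortest (then alphabetical) example prefix whose next move is undefined and point that move at state 0, else 1, else 2, ...; a target is out if some Accept/Reject pair would then sit in one state with the same input left (inseparable). If every existing state is out, open a new one.
a: 0a undefined. 0a->0: ok.
b: 0b undefined. 0b->0: ok.
c: 0c undefined. 0c->0: no, bba/cab meet in 0. Open state 1: 0c->1.
ca: 1a undefined. 1a->0: no, bba/cab meet in 0. 1a->1: ok.
cb: 1b undefined. 1b->0: no, bba/cab meet in 0. 1b->1: no, c/cab meet in 1. Open state 2: 1b->2.
cc: 1c undefined. 1c->0: ok.
cba: 2a undefined. 2a->0: ok.
cbb: 2b undefined. 2b->0: ok.
cbc: 2c undefined. 2c->0: ok.
All examples now run through 3 states with every (state, symbol) defined. Accept strings end in {0,1}, Reject strings end in {2}; accept={0,1}.

states=3 start=0 accept={0,1} delta: 0a->0 0b->0 0c->1 1a->1 1b->2 1c->0 2a->0 2b->0 2c->0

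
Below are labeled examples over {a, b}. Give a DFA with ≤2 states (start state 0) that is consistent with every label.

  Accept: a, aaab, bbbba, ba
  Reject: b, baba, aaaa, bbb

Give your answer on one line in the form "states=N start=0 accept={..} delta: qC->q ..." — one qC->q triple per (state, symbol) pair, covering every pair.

State merging on the prefix tree: take the shortest (then alphabetical) example prefix whose next move is undefined and point that move at state 0, else 1, else 2, ...; a target is out if some Accept/Reject pair would then sit in one state with the same input left (inseparable). If every existing state is out, open a new one.
a: 0a undefined. 0a->0: no, a/aaaa meet in 0. Open state 1: 0a->1.
b: 0b undefined. 0b->0: ok.
aa: 1a undefined. 1a->0: ok.
bab: 1b undefined. 1b->0: no, a/baba meet in 1. 1b->1: ok.
All examples now run through 2 states with every (state, symbol) defined. Accept strings end in {1}, Reject strings end in {0}; accept={1}.

states=2 start=0 accept={1} delta: 0a->1 0b->0 1a->0 1b->1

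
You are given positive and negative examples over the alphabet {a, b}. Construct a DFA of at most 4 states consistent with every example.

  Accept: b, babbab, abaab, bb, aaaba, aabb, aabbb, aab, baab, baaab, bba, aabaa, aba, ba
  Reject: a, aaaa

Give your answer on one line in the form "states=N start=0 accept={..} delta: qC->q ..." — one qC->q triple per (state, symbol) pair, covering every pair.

states=2 start=0 accept={1} delta: 0a->0 0b->1 1a->1 1b->1

Grow the machine one transition at a time. Run the examples from 0; the earliest place one falls off (shortest prefix, ties alphabetical) gets sent to the lowest-numbered state that keeps every Accept/Reject pair distinguishable — a pair clashes when both reach the same state with identical unread suffix — and to a fresh state only if none does.
a: 0a undefined. 0a->0: ok.
b: 0b undefined. 0b->0: no, b/a meet in 0. Open state 1: 0b->1.
ba: 1a undefined. 1a->0: no, aaaba/a meet in 0. 1a->1: ok.
bb: 1b undefined. 1b->0: no, babbab/a meet in 0. 1b->1: ok.
All examples now run through 2 states with every (state, symbol) defined. Accept strings end in {1}, Reject strings end in {0}; accept={1}.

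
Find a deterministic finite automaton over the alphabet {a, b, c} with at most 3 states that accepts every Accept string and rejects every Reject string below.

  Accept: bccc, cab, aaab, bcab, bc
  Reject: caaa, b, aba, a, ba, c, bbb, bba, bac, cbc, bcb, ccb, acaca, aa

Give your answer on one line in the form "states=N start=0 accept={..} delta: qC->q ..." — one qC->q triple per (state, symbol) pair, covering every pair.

State merging on the prefix tree: take the shortest (then alphabetical) example prefix whose next move is undefined and point that move at state 0, else 1, else 2, ...; a target is out if some Accept/Reject pair would then sit in one state with the same input left (inseparable). If every existing state is out, open a new one.
a: 0a undefined. 0a->0: no, aaab/b meet in 0 with "b" left. Open state 1: 0a->1.
b: 0b undefined. 0b->0: no, bc/c meet in 0 with "c" left. 0b->1: ok.
c: 0c undefined. 0c->0: no, bc/cbc meet in 1 with "c" left. 0c->1: ok.
aa: 1a undefined. 1a->0: no, cab/b meet in 1. 1a->1: no, bc/bac meet in 1 with "c" left. Open state 2: 1a->2.
ab: 1b undefined. 1b->0: ok.
ac: 1c undefined. 1c->0: ok.
aaa: 2a undefined. 2a->0: no, aaab/caaa meet in 1. 2a->1: ok.
bac: 2c undefined. 2c->0: no, bccc/bac meet in 0. 2c->1: ok.
cab: 2b undefined. 2b->0: ok.
All examples now run through 3 states with every (state, symbol) defined. Accept strings end in {0}, Reject strings end in {1,2}; accept={0}.

states=3 start=0 accept={0} delta: 0a->1 0b->1 0c->1 1a->2 1b->0 1c->0 2a->1 2b->0 2c->1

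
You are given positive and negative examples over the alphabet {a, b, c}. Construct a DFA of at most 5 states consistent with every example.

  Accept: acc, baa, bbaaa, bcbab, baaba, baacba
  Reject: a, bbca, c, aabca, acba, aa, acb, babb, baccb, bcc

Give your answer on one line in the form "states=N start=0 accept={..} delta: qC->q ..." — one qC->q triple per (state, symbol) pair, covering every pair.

Fold the examples into a partial DFA from state 0: repeatedly fix the first undefined (state, symbol) met by the shortest-then-alphabetical prefix, trying targets in increasing order and rejecting any under which an Accept and a Reject string meet in one state with the same remainder; add a state when all current targets are rejected. Accepting states are where Accept strings end.
a: 0a undefined. 0a->0: ok.
b: 0b undefined. 0b->0: no, acc/bcc meet in 0 with "cc" left. Open state 1: 0b->1.
c: 0c undefined. 0c->0: no, acc/a meet in 0. 0c->1: ok.
ba: 1a undefined. 1a->0: no, baa/a meet in 0. 1a->1: no, baa/c meet in 1. Open state 2: 1a->2.
bb: 1b undefined. 1b->0: no, bbaaa/a meet in 0. 1b->1: ok.
bc: 1c undefined. 1c->0: no, acc/a meet in 0. 1c->1: no, acc/c meet in 1. 1c->2: no, acc/acba meet in 2. Open state 3: 1c->3.
baa: 2a undefined. 2a->0: no, baa/a meet in 0. 2a->1: no, baa/c meet in 1. 2a->2: no, baa/acba meet in 2. 2a->3: no, bbaaa/bbca meet in 3 with "a" left. Open state 4: 2a->4.
bab: 2b undefined. 2b->0: ok.
bac: 2c undefined. 2c->0: ok.
bcb: 3b undefined. 3b->0: no, bcbab/c meet in 1. 3b->1: no, bcbab/a meet in 0. 3b->2: ok.
bcc: 3c undefined. 3c->0: ok.
baab: 4b undefined. 4b->0: no, bcbab/a meet in 0. 4b->1: no, bcbab/c meet in 1. 4b->2: no, bcbab/acba meet in 2. 4b->3: no, baaba/bbca meet in 3 with "a" left. 4b->4: ok.
baac: 4c undefined. 4c->0: no, baacba/acba meet in 2. 4c->1: no, baacba/acba meet in 2. 4c->2: no, baacba/a meet in 0. 4c->3: ok.
bbca: 3a undefined. 3a->0: ok.
baaba: 4a undefined. 4a->0: no, bbaaa/a meet in 0. 4a->1: no, bbaaa/c meet in 1. 4a->2: no, bbaaa/acba meet in 2. 4a->3: ok.
All examples now run through 5 states with every (state, symbol) defined. Accept strings end in {3,4}, Reject strings end in {0,1,2}; accept={3,4}.

states=5 start=0 accept={3,4} delta: 0a->0 0b->1 0c->1 1a->2 1b->1 1c->3 2a->4 2b->0 2c->0 3a->0 3b->2 3c->0 4a->3 4b->4 4c->3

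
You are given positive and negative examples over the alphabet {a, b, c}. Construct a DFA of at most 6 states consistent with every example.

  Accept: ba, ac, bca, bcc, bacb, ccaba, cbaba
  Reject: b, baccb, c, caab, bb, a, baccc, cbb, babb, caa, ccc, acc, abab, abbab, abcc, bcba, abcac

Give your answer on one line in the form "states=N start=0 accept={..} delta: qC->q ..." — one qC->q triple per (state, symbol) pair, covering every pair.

states=6 start=0 accept={3} delta: 0a->1 0b->2 0c->0 1a->0 1b->3 1c->3 2a->3 2b->0 2c->4 3a->3 3b->2 3c->5 4a->3 4b->0 4c->3 5a->0 5b->3 5c->0

Grow the machine one transition at a time. Run the examples from 0; the earliest place one falls off (shortest prefix, ties alphabetical) gets sent to the lowest-numbered state that keeps every Accept/Reject pair distinguishable — a pair clashes when both reach the same state with identical unread suffix — and to a fresh state only if none does.
a: 0a undefined. 0a->0: no, ac/c meet in 0 with "c" left. Open state 1: 0a->1.
b: 0b undefined. 0b->0: no, ba/a meet in 1. 0b->1: no, bcc/acc meet in 1 with "cc" left. Open state 2: 0b->2.
c: 0c undefined. 0c->0: ok.
ab: 1b undefined. 1b->0: no, ac/abcac meet in 1 with "c" left. 1b->1: no, ccaba/caa meet in 1 with "a" left. 1b->2: no, bcc/abcc meet in 2 with "cc" left. Open state 3: 1b->3.
ac: 1c undefined. 1c->0: no, ac/c meet in 0. 1c->1: no, ac/a meet in 1. 1c->2: no, ac/b meet in 2. 1c->3: ok.
ba: 2a undefined. 2a->0: no, ba/c meet in 0. 2a->1: no, ba/a meet in 1. 2a->2: no, ba/b meet in 2. 2a->3: ok.
bb: 2b undefined. 2b->0: ok.
bc: 2c undefined. 2c->0: no, ba/bcba meet in 3. 2c->1: no, bca/caa meet in 1 with "a" left. 2c->2: no, bcc/b meet in 2. 2c->3: no, bcc/acc meet in 3 with "c" left. Open state 4: 2c->4.
aba: 3a undefined. 3a->0: no, ccaba/c meet in 0. 3a->1: no, ba/abab meet in 3. 3a->2: no, ccaba/b meet in 2. 3a->3: ok.
abb: 3b undefined. 3b->0: no, ba/abbab meet in 3. 3b->1: no, ba/babb meet in 3. 3b->2: ok.
abc: 3c undefined. 3c->0: no, ba/abcac meet in 3. 3c->1: no, ba/abcc meet in 3. 3c->2: no, bcc/baccc meet in 4 with "c" left. 3c->3: no, ba/baccc meet in 3. 3c->4: no, bcc/abcc meet in 4 with "c" left. Open state 5: 3c->5.
bca: 4a undefined. 4a->0: no, bca/c meet in 0. 4a->1: no, bca/a meet in 1. 4a->2: no, bca/b meet in 2. 4a->3: ok.
bcb: 4b undefined. 4b->0: ok.
bcc: 4c undefined. 4c->0: no, bcc/c meet in 0. 4c->1: no, bcc/a meet in 1. 4c->2: no, bcc/b meet in 2. 4c->3: ok.
caa: 1a undefined. 1a->0: ok.
abca: 5a undefined. 5a->0: ok.
abcc: 5c undefined. 5c->0: ok.
bacb: 5b undefined. 5b->0: no, bacb/c meet in 0. 5b->1: no, bacb/a meet in 1. 5b->2: no, bacb/b meet in 2. 5b->3: ok.
All examples now run through 6 states with every (state, symbol) defined. Accept strings end in {3}, Reject strings end in {0,1,2,5}; accept={3}.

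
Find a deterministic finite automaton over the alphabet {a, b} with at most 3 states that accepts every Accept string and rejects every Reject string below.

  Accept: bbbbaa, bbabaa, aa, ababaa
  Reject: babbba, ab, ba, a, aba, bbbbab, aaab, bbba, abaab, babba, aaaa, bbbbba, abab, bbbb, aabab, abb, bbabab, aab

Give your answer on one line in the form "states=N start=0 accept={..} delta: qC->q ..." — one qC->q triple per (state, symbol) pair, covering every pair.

states=3 start=0 accept={2} delta: 0a->1 0b->0 1a->2 1b->0 2a->0 2b->0

Grow the machine one transition at a time. Run the examples from 0; the earliest place one falls off (shortest prefix, ties alphabetical) gets sent to the lowest-numbered state that keeps every Accept/Reject pair distinguishable — a pair clashes when both reach the same state with identical unread suffix — and to a fresh state only if none does.
a: 0a undefined. 0a->0: no, aa/a meet in 0. Open state 1: 0a->1.
b: 0b undefined. 0b->0: ok.
aa: 1a undefined. 1a->0: no, bbbbaa/aaaa meet in 0. 1a->1: no, bbbbaa/ba meet in 1. Open state 2: 1a->2.
ab: 1b undefined. 1b->0: ok.
aaa: 2a undefined. 2a->0: ok.
aab: 2b undefined. 2b->0: ok.
All examples now run through 3 states with every (state, symbol) defined. Accept strings end in {2}, Reject strings end in {0,1}; accept={2}.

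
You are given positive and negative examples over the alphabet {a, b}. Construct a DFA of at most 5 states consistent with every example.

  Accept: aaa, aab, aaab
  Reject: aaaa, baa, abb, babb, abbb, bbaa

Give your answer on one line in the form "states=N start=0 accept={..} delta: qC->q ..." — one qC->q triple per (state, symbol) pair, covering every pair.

states=4 start=0 accept={1,3} delta: 0a->1 0b->0 1a->2 1b->0 2a->3 2b->1 3a->0 3b->1

Fold the examples into a partial DFA from state 0: repeatedly fix the first undefined (state, symbol) met by the shortest-then-alphabetical prefix, trying targets in increasing order and rejecting any under which an Accept and a Reject string meet in one state with the same remainder; add a state when all current targets are rejected. Accepting states are where Accept strings end.
a: 0a undefined. 0a->0: no, aaa/aaaa meet in 0. Open state 1: 0a->1.
b: 0b undefined. 0b->0: ok.
aa: 1a undefined. 1a->0: no, aab/aaaa meet in 0. 1a->1: no, aaa/aaaa meet in 1. Open state 2: 1a->2.
ab: 1b undefined. 1b->0: ok.
aaa: 2a undefined. 2a->0: no, aaa/abb meet in 0. 2a->1: no, aaab/abb meet in 0. 2a->2: no, aaa/aaaa meet in 2. Open state 3: 2a->3.
aab: 2b undefined. 2b->0: no, aab/abb meet in 0. 2b->1: ok.
aaaa: 3a undefined. 3a->0: ok.
aaab: 3b undefined. 3b->0: no, aaab/aaaa meet in 0. 3b->1: ok.
All examples now run through 4 states with every (state, symbol) defined. Accept strings end in {1,3}, Reject strings end in {0,2}; accept={1,3}.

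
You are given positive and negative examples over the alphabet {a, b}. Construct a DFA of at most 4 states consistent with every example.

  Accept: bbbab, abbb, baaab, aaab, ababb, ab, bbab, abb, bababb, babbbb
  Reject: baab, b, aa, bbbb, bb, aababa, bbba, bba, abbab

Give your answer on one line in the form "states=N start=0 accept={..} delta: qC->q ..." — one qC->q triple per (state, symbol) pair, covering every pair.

states=4 start=0 accept={2,3} delta: 0a->1 0b->0 1a->0 1b->2 2a->1 2b->3 3a->0 3b->2

Fold the examples into a partial DFA from state 0: repeatedly fix the first undefined (state, symbol) met by the shortest-then-alphabetical prefix, trying targets in increasing order and rejecting any under which an Accept and a Reject string meet in one state with the same remainder; add a state when all current targets are rejected. Accepting states are where Accept strings end.
a: 0a undefined. 0a->0: no, aaab/b meet in 0 with "b" left. Open state 1: 0a->1.
b: 0b undefined. 0b->0: ok.
aa: 1a undefined. 1a->0: ok.
ab: 1b undefined. 1b->0: no, bbbab/baab meet in 0. 1b->1: no, bbbab/bbba meet in 1. Open state 2: 1b->2.
aba: 2a undefined. 2a->0: no, ababb/baab meet in 0. 2a->1: ok.
abb: 2b undefined. 2b->0: no, bbbab/abbab meet in 2. 2b->1: no, ababb/aababa meet in 1. 2b->2: no, bbbab/abbab meet in 2. Open state 3: 2b->3.
abba: 3a undefined. 3a->0: ok.
abbb: 3b undefined. 3b->0: no, abbb/baab meet in 0. 3b->1: no, abbb/aababa meet in 1. 3b->2: ok.
All examples now run through 4 states with every (state, symbol) defined. Accept strings end in {2,3}, Reject strings end in {0,1}; accept={2,3}.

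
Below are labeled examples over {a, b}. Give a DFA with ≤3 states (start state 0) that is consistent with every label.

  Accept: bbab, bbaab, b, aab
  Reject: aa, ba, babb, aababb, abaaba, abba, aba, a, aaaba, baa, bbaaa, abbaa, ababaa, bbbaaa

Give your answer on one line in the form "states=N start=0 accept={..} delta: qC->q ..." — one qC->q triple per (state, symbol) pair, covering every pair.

Grow the machine one transition at a time. Run the examples from 0; the earliest place one falls off (shortest prefix, ties alphabetical) gets sent to the lowest-numbered state that keeps every Accept/Reject pair distinguishable — a pair clashes when both reach the same state with identical unread suffix — and to a fresh state only if none does.
a: 0a undefined. 0a->0: ok.
b: 0b undefined. 0b->0: no, bbab/aa meet in 0. Open state 1: 0b->1.
ba: 1a undefined. 1a->0: ok.
bb: 1b undefined. 1b->0: ok.
All examples now run through 2 states with every (state, symbol) defined. Accept strings end in {1}, Reject strings end in {0}; accept={1}.

states=2 start=0 accept={1} delta: 0a->0 0b->1 1a->0 1b->0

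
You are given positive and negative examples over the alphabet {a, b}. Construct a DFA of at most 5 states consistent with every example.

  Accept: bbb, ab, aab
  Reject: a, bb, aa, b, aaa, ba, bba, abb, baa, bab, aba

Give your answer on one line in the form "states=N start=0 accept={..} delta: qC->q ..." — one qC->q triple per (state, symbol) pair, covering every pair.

states=3 start=0 accept={0} delta: 0a->1 0b->2 1a->1 1b->0 2a->2 2b->1

Fold the examples into a partial DFA from state 0: repeatedly fix the first undefined (state, symbol) met by the shortest-then-alphabetical prefix, trying targets in increasing order and rejecting any under which an Accept and a Reject string meet in one state with the same remainder; add a state when all current targets are rejected. Accepting states are where Accept strings end.
a: 0a undefined. 0a->0: no, ab/b meet in 0 with "b" left. Open state 1: 0a->1.
b: 0b undefined. 0b->0: no, bbb/bb meet in 0. 0b->1: no, bbb/abb meet in 1 with "bb" left. Open state 2: 0b->2.
aa: 1a undefined. 1a->0: no, aab/b meet in 2. 1a->1: ok.
ab: 1b undefined. 1b->0: ok.
ba: 2a undefined. 2a->0: no, ab/ba meet in 0. 2a->1: no, ab/bab meet in 0. 2a->2: ok.
bb: 2b undefined. 2b->0: no, bbb/b meet in 2. 2b->1: ok.
All examples now run through 3 states with every (state, symbol) defined. Accept strings end in {0}, Reject strings end in {1,2}; accept={0}.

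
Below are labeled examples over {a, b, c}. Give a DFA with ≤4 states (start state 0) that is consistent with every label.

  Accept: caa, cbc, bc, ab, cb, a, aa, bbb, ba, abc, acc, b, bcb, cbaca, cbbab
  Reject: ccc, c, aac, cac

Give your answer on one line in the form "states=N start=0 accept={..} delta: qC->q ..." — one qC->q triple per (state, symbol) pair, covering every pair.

states=3 start=0 accept={0,1} delta: 0a->0 0b->1 0c->2 1a->0 1b->0 1c->0 2a->0 2b->1 2c->0

Grow the machine one transition at a time. Run the examples from 0; the earliest place one falls off (shortest prefix, ties alphabetical) gets sent to the lowest-numbered state that keeps every Accept/Reject pair distinguishable — a pair clashes when both reach the same state with identical unread suffix — and to a fresh state only if none does.
a: 0a undefined. 0a->0: ok.
b: 0b undefined. 0b->0: no, bc/c meet in 0 with "c" left. Open state 1: 0b->1.
c: 0c undefined. 0c->0: no, caa/ccc meet in 0. 0c->1: no, ab/c meet in 1. Open state 2: 0c->2.
ba: 1a undefined. 1a->0: ok.
bb: 1b undefined. 1b->0: ok.
bc: 1c undefined. 1c->0: ok.
ca: 2a undefined. 2a->0: ok.
cb: 2b undefined. 2b->0: no, cbc/c meet in 2. 2b->1: ok.
cc: 2c undefined. 2c->0: ok.
All examples now run through 3 states with every (state, symbol) defined. Accept strings end in {0,1}, Reject strings end in {2}; accept={0,1}.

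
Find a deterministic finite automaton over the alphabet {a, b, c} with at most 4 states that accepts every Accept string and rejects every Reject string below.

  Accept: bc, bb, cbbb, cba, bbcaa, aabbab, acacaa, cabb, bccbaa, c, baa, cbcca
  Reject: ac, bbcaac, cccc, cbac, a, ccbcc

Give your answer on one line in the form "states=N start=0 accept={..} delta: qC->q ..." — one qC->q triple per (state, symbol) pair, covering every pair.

states=3 start=0 accept={0,2} delta: 0a->1 0b->0 0c->2 1a->0 1b->0 1c->1 2a->2 2b->2 2c->1

Grow the machine one transition at a time. Run the examples from 0; the earliest place one falls off (shortest prefix, ties alphabetical) gets sent to the lowest-numbered state that keeps every Accept/Reject pair distinguishable — a pair clashes when both reach the same state with identical unread suffix — and to a fresh state only if none does.
a: 0a undefined. 0a->0: no, c/ac meet in 0 with "c" left. Open state 1: 0a->1.
b: 0b undefined. 0b->0: ok.
c: 0c undefined. 0c->0: no, bc/cccc meet in 0. 0c->1: no, bc/a meet in 1. Open state 2: 0c->2.
aa: 1a undefined. 1a->0: ok.
ac: 1c undefined. 1c->0: no, bb/ac meet in 0. 1c->1: ok.
ca: 2a undefined. 2a->0: no, bbcaa/ac meet in 1. 2a->1: no, bc/bbcaac meet in 2. 2a->2: ok.
cb: 2b undefined. 2b->0: no, cba/ac meet in 1. 2b->1: no, bc/cbac meet in 2. 2b->2: ok.
cc: 2c undefined. 2c->0: no, bb/bbcaac meet in 0. 2c->1: ok.
ccb: 1b undefined. 1b->0: ok.
All examples now run through 3 states with every (state, symbol) defined. Accept strings end in {0,2}, Reject strings end in {1}; accept={0,2}.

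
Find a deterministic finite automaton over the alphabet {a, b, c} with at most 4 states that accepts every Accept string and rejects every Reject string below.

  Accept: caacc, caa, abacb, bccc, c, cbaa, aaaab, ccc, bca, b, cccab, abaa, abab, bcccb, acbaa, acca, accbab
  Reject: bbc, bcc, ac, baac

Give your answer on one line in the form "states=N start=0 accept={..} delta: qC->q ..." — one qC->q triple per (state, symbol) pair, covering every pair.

states=4 start=0 accept={0,1} delta: 0a->1 0b->1 0c->0 1a->0 1b->1 1c->2 2a->0 2b->0 2c->3 3a->0 3b->0 3c->0

State merging on the prefix tree: take the shortest (then alphabetical) example prefix whose next move is undefined and point that move at state 0, else 1, else 2, ...; a target is out if some Accept/Reject pair would then sit in one state with the same input left (inseparable). If every existing state is out, open a new one.
a: 0a undefined. 0a->0: no, c/ac meet in 0 with "c" left. Open state 1: 0a->1.
b: 0b undefined. 0b->0: no, c/bbc meet in 0 with "c" left. 0b->1: ok.
c: 0c undefined. 0c->0: ok.
aa: 1a undefined. 1a->0: ok.
ab: 1b undefined. 1b->0: no, caacc/bbc meet in 0. 1b->1: ok.
ac: 1c undefined. 1c->0: no, caacc/bbc meet in 0. 1c->1: no, abacb/bbc meet in 1. Open state 2: 1c->2.
acb: 2b undefined. 2b->0: ok.
acc: 2c undefined. 2c->0: no, caacc/bcc meet in 0. 2c->1: no, abacb/bcc meet in 1. 2c->2: no, bccc/bbc meet in 2. Open state 3: 2c->3.
bca: 2a undefined. 2a->0: ok.
acca: 3a undefined. 3a->0: ok.
accb: 3b undefined. 3b->0: ok.
bccc: 3c undefined. 3c->0: ok.
All examples now run through 4 states with every (state, symbol) defined. Accept strings end in {0,1}, Reject strings end in {2,3}; accept={0,1}.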